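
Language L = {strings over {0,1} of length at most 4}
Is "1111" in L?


length = 4

Yes, "1111" is in L


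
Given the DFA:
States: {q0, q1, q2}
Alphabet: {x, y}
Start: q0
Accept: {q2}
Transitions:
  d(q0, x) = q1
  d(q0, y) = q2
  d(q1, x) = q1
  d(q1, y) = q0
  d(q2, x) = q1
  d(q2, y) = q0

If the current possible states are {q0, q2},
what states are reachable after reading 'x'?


Apply transition on 'x' from each current state:
  d(q0, x) = q1
  d(q2, x) = q1

{q1}


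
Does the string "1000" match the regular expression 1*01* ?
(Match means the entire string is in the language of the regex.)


|string| = 4; first = '1'; last = '0'

No, "1000" does not match 1*01*


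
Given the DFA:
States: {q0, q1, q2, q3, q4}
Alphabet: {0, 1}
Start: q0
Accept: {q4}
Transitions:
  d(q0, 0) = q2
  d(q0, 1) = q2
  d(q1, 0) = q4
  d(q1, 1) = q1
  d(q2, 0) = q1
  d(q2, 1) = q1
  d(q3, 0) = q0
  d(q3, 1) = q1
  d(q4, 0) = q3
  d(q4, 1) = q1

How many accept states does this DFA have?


Accept states listed: {q4}
Counting: q4(1)

1


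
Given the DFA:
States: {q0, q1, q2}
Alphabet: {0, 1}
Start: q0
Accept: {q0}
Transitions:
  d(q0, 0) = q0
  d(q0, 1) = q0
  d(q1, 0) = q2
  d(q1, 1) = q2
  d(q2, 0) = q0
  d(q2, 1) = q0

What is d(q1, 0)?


Looking up transition d(q1, 0)

q2


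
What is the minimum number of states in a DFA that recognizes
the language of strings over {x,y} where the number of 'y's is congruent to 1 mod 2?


States track (count of 'y') mod 2.
Need 2 states: one per remainder 0..1; accept = remainder 1.

2


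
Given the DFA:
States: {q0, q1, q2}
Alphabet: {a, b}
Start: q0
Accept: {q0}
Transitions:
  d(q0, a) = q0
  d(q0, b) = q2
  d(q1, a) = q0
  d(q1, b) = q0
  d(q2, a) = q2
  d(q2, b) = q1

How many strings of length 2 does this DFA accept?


Enumerating all length-2 strings:
  "aa" -> q0 [accept]
  "ab" -> q2 [reject]
  "ba" -> q2 [reject]
  "bb" -> q1 [reject]

1 out of 4


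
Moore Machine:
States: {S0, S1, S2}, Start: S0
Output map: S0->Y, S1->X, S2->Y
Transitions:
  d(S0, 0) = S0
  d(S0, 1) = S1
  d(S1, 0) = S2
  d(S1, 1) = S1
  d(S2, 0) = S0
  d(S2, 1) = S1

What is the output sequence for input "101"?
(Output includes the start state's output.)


Start: S0 (output Y)
  --1--> S1 (output X)
  --0--> S2 (output Y)
  --1--> S1 (output X)

"YXYX"


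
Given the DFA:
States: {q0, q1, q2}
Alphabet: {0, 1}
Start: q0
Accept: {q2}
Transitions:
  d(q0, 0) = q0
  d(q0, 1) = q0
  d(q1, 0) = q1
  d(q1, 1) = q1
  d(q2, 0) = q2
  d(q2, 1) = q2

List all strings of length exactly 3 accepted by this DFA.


All strings of length 3: 8 total
Accepted: 0

None


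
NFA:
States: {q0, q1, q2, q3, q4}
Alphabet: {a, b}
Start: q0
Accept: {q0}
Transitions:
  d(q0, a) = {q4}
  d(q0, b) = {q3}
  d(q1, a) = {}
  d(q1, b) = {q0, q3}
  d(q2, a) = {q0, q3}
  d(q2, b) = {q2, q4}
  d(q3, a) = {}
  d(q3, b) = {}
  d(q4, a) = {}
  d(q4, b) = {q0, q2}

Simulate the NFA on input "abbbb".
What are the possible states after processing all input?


Start: {q0}
  --a--> {q4}
  --b--> {q0, q2}
  --b--> {q2, q3, q4}
  --b--> {q0, q2, q4}
  --b--> {q0, q2, q3, q4}

{q0, q2, q3, q4}


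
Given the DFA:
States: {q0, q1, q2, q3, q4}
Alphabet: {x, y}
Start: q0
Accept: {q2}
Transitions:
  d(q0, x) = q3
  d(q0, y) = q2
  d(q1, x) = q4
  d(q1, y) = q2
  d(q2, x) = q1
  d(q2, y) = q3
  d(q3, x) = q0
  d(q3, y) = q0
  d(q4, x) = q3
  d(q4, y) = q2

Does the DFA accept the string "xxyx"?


Trace: q0 -> q3 -> q0 -> q2 -> q1
Final state: q1
Accept states: {q2}

No, rejected (final state q1 is not an accept state)


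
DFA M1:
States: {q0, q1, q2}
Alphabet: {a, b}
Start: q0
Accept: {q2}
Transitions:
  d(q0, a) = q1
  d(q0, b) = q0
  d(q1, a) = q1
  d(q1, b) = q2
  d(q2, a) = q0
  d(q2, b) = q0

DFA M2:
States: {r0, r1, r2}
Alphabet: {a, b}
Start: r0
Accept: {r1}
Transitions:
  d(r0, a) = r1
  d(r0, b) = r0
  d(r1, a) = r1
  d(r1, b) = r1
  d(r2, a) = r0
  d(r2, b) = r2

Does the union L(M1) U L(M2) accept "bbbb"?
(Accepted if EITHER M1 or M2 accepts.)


M1: final=q0 accepted=False
M2: final=r0 accepted=False

No, union rejects (neither accepts)


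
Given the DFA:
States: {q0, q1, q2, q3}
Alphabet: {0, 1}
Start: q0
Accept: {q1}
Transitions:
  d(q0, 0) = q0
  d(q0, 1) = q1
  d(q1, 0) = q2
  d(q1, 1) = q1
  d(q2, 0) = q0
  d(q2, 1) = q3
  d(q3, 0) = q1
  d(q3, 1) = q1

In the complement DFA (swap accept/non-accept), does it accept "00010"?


Trace: q0 -> q0 -> q0 -> q0 -> q1 -> q2
Final: q2
Original accept: {q1}
Complement: q2 is not in original accept

Yes, complement accepts (original rejects)


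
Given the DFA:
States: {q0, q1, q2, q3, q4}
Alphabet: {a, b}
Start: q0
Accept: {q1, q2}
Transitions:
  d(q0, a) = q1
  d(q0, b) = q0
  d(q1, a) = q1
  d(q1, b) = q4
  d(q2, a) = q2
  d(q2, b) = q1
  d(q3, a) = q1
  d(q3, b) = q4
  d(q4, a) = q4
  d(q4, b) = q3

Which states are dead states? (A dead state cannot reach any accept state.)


Forward reachability from each state:
  q0 -> reaches accept state q1 (live)
  q1 -> reaches accept state q1 (live)
  q2 -> reaches accept state q1 (live)
  q3 -> reaches accept state q1 (live)
  q4 -> reaches accept state q1 (live)

None (all states can reach an accept state)


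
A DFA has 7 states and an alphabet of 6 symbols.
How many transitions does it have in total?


Each state has exactly one transition per symbol.
7 * 6 = 42

42


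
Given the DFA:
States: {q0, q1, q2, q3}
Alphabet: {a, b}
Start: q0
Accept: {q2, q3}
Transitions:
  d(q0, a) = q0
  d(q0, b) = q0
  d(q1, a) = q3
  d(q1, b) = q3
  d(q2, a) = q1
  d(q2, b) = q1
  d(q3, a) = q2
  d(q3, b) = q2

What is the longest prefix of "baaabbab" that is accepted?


Run the DFA, marking each prefix where the state is accepting:
  "" -> q0 [reject]
  "b" -> q0 [reject]
  "ba" -> q0 [reject]
  "baa" -> q0 [reject]
  "baaa" -> q0 [reject]
  "baaab" -> q0 [reject]
  "baaabb" -> q0 [reject]
  "baaabba" -> q0 [reject]
  "baaabbab" -> q0 [reject]

No prefix is accepted


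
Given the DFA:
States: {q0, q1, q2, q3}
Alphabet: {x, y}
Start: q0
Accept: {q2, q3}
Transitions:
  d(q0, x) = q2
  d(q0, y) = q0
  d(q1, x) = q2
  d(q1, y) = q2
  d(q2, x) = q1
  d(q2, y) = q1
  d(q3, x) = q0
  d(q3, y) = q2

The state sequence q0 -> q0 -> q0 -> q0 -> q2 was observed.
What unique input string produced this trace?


Trace back each transition to find the symbol:
  q0 --[y]--> q0
  q0 --[y]--> q0
  q0 --[y]--> q0
  q0 --[x]--> q2

"yyyx"


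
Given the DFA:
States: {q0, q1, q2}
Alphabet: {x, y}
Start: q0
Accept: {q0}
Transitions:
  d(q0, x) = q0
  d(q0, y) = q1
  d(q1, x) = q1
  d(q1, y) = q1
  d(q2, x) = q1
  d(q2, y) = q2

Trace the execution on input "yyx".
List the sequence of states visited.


Input: yyx
d(q0, y) = q1
d(q1, y) = q1
d(q1, x) = q1


q0 -> q1 -> q1 -> q1


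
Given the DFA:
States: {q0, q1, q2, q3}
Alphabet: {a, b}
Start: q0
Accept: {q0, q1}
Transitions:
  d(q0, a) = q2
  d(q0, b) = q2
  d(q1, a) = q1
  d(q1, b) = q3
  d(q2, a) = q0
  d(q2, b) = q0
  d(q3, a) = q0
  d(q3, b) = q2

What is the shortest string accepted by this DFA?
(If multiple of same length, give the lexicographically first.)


BFS by string length (lex-first path to each state shown):
  len 0: q0<-""
Found accept state at length 0.

"" (empty string)


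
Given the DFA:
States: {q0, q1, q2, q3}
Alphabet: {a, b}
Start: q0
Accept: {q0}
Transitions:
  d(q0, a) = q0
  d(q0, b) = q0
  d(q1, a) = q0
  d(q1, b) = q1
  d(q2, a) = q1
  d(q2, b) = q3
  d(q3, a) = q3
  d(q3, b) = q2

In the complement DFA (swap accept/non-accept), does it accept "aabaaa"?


Trace: q0 -> q0 -> q0 -> q0 -> q0 -> q0 -> q0
Final: q0
Original accept: {q0}
Complement: q0 is in original accept

No, complement rejects (original accepts)


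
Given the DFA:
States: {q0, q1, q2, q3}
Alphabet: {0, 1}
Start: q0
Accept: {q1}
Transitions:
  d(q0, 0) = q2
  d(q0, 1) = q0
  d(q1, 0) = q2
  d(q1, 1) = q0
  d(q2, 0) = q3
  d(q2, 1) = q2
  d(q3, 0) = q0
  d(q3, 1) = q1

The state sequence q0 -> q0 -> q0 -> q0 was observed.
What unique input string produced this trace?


Trace back each transition to find the symbol:
  q0 --[1]--> q0
  q0 --[1]--> q0
  q0 --[1]--> q0

"111"


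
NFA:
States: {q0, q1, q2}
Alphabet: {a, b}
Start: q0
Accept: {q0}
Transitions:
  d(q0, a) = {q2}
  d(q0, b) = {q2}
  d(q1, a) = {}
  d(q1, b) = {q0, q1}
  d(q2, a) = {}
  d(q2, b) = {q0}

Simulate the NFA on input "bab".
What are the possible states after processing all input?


Start: {q0}
  --b--> {q2}
  --a--> {}
  --b--> {}

{} (empty set, no valid transitions)


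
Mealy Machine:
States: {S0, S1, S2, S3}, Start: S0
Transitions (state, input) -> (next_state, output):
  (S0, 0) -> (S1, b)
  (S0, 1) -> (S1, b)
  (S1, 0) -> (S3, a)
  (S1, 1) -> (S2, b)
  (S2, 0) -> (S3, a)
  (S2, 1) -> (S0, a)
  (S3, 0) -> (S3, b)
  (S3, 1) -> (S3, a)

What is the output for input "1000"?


Step-by-step:
  (S0, 1) -> (S1, b)
  (S1, 0) -> (S3, a)
  (S3, 0) -> (S3, b)
  (S3, 0) -> (S3, b)

"babb"


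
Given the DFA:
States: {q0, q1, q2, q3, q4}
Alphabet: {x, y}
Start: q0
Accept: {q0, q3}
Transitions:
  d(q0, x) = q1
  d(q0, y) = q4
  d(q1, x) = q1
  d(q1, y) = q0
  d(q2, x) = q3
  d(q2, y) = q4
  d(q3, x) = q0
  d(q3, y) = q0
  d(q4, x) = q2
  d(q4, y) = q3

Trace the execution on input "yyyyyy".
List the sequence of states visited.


Input: yyyyyy
d(q0, y) = q4
d(q4, y) = q3
d(q3, y) = q0
d(q0, y) = q4
d(q4, y) = q3
d(q3, y) = q0


q0 -> q4 -> q3 -> q0 -> q4 -> q3 -> q0


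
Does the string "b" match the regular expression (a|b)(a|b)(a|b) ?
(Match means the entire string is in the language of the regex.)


|string| = 1; first = 'b'; last = 'b'

No, "b" does not match (a|b)(a|b)(a|b)


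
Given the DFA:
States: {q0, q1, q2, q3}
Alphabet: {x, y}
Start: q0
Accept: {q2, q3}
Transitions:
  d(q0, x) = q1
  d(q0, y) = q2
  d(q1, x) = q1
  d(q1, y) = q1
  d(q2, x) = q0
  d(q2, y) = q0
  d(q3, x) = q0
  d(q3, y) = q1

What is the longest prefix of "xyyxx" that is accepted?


Run the DFA, marking each prefix where the state is accepting:
  "" -> q0 [reject]
  "x" -> q1 [reject]
  "xy" -> q1 [reject]
  "xyy" -> q1 [reject]
  "xyyx" -> q1 [reject]
  "xyyxx" -> q1 [reject]

No prefix is accepted


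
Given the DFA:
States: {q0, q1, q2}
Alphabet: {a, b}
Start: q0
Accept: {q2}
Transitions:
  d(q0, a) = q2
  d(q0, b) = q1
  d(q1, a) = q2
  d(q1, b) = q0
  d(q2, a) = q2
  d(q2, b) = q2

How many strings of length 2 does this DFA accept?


Enumerating all length-2 strings:
  "aa" -> q2 [accept]
  "ab" -> q2 [accept]
  "ba" -> q2 [accept]
  "bb" -> q0 [reject]

3 out of 4


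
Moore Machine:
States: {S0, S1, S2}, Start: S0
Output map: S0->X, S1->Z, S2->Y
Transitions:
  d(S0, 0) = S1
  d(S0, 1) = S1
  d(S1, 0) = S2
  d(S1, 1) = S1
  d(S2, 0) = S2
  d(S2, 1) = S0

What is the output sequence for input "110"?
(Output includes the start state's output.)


Start: S0 (output X)
  --1--> S1 (output Z)
  --1--> S1 (output Z)
  --0--> S2 (output Y)

"XZZY"


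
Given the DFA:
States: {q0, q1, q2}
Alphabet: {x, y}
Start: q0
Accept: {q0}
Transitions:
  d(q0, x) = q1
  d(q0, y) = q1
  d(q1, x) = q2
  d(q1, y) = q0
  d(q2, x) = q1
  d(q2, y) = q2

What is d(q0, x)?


Looking up transition d(q0, x)

q1


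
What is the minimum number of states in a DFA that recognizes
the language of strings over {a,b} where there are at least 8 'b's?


States: count = 0, 1, ..., 7, and a final '>= 8' state.
Total: 8 + 1 = 9. Accept = '>= 8' state.

9


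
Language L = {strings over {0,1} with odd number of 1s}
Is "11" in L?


count('1') = 2; 2 mod 2 = 0

No, "11" is not in L


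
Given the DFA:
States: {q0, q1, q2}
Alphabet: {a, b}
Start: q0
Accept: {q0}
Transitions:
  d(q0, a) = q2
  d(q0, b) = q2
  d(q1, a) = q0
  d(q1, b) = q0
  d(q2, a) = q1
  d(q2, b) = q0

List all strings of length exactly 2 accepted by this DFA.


All strings of length 2: 4 total
Accepted: 2

"ab", "bb"


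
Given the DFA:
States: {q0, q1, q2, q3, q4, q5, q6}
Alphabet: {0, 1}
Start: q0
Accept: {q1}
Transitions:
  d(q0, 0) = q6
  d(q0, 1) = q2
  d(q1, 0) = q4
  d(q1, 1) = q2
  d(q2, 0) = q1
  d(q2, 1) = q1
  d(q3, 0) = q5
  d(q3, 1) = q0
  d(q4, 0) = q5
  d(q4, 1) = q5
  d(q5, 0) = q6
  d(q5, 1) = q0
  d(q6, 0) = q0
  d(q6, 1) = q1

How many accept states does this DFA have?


Accept states listed: {q1}
Counting: q1(1)

1


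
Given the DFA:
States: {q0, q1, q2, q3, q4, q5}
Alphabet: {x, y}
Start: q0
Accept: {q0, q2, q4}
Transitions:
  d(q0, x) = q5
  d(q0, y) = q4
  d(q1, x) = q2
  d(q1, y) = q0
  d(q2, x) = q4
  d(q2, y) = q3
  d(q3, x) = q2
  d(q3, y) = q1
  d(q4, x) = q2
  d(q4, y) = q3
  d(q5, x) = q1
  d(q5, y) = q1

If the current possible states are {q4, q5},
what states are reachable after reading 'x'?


Apply transition on 'x' from each current state:
  d(q4, x) = q2
  d(q5, x) = q1

{q1, q2}


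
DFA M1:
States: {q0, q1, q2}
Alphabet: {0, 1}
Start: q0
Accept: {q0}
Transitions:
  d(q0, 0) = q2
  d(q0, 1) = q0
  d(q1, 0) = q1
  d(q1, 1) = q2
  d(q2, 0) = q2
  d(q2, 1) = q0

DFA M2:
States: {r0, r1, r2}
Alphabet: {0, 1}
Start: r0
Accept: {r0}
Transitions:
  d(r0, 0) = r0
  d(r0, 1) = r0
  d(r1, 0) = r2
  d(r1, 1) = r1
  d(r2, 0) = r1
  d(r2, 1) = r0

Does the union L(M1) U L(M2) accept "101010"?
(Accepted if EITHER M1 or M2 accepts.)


M1: final=q2 accepted=False
M2: final=r0 accepted=True

Yes, union accepts


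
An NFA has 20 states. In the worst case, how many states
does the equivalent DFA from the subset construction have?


Subset construction: one DFA state per subset of NFA states.
2^20 = 1048576

1048576


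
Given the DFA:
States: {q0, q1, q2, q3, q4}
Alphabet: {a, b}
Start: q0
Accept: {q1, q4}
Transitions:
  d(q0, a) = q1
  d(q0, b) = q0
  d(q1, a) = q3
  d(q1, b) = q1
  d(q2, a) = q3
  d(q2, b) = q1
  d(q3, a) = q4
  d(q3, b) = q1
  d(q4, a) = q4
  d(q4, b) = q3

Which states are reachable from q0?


BFS from q0:
  layer 0: {q0}
  layer 1: {q1}
  layer 2: {q3}
  layer 3: {q4}

{q0, q1, q3, q4}


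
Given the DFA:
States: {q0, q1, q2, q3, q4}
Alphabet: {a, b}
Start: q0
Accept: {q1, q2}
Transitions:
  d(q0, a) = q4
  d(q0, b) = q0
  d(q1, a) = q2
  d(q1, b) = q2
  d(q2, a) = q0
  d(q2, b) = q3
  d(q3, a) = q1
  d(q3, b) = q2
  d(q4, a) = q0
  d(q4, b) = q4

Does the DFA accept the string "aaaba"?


Trace: q0 -> q4 -> q0 -> q4 -> q4 -> q0
Final state: q0
Accept states: {q1, q2}

No, rejected (final state q0 is not an accept state)


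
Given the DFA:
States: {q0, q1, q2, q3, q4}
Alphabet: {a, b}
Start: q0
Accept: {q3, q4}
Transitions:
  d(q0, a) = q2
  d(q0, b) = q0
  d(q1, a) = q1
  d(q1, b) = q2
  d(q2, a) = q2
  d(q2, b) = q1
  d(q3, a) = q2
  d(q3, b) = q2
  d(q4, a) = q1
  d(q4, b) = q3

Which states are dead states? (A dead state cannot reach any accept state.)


Forward reachability from each state:
  q0 -> reaches {q0, q1, q2}, no accept state (dead)
  q1 -> reaches {q1, q2}, no accept state (dead)
  q2 -> reaches {q1, q2}, no accept state (dead)
  q3 -> reaches accept state q3 (live)
  q4 -> reaches accept state q3 (live)

{q0, q1, q2}


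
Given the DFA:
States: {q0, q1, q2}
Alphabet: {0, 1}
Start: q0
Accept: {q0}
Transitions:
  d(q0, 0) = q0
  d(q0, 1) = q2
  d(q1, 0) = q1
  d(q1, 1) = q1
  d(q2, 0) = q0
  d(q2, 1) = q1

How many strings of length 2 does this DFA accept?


Enumerating all length-2 strings:
  "00" -> q0 [accept]
  "01" -> q2 [reject]
  "10" -> q0 [accept]
  "11" -> q1 [reject]

2 out of 4


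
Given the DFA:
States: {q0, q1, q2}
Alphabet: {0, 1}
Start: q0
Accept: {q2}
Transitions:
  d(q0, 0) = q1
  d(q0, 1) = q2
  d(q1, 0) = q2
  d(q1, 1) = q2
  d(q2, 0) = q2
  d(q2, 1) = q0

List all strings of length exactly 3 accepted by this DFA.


All strings of length 3: 8 total
Accepted: 4

"000", "010", "100", "111"


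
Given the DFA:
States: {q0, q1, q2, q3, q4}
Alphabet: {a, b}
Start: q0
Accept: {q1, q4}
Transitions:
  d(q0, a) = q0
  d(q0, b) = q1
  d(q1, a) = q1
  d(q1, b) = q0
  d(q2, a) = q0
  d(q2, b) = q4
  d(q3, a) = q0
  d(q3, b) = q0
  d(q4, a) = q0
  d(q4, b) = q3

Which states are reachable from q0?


BFS from q0:
  layer 0: {q0}
  layer 1: {q1}

{q0, q1}


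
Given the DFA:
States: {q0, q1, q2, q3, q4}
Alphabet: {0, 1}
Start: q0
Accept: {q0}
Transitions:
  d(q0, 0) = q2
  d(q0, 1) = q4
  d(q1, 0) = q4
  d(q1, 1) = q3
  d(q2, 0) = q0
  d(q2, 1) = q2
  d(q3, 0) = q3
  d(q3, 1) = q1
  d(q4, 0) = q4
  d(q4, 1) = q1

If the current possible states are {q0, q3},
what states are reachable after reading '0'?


Apply transition on '0' from each current state:
  d(q0, 0) = q2
  d(q3, 0) = q3

{q2, q3}


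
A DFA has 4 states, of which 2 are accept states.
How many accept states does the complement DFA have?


Complement swaps accept and non-accept states.
4 - 2 = 2

2


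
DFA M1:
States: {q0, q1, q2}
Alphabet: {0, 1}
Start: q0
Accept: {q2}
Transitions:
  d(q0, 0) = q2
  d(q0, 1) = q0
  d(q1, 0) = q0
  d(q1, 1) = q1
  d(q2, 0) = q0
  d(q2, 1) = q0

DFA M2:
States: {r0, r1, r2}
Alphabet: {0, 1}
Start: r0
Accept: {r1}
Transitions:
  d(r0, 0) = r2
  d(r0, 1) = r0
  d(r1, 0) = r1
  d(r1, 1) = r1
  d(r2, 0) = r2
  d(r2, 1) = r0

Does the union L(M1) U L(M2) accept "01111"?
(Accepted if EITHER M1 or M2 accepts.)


M1: final=q0 accepted=False
M2: final=r0 accepted=False

No, union rejects (neither accepts)


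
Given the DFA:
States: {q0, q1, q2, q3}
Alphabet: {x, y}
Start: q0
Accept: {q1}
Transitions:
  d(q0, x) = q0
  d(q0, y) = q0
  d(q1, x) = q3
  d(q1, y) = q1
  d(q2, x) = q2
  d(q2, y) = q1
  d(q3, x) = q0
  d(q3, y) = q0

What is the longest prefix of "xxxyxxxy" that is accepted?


Run the DFA, marking each prefix where the state is accepting:
  "" -> q0 [reject]
  "x" -> q0 [reject]
  "xx" -> q0 [reject]
  "xxx" -> q0 [reject]
  "xxxy" -> q0 [reject]
  "xxxyx" -> q0 [reject]
  "xxxyxx" -> q0 [reject]
  "xxxyxxx" -> q0 [reject]
  "xxxyxxxy" -> q0 [reject]

No prefix is accepted


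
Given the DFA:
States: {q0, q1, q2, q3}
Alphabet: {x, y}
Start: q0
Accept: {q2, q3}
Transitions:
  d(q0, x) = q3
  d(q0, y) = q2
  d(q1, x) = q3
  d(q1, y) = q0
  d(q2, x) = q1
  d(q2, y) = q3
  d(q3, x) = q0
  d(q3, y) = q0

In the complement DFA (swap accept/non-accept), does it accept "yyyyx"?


Trace: q0 -> q2 -> q3 -> q0 -> q2 -> q1
Final: q1
Original accept: {q2, q3}
Complement: q1 is not in original accept

Yes, complement accepts (original rejects)


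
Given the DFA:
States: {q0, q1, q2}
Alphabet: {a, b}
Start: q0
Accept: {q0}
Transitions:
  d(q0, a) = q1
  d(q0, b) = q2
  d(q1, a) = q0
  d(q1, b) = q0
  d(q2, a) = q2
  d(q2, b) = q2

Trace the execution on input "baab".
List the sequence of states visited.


Input: baab
d(q0, b) = q2
d(q2, a) = q2
d(q2, a) = q2
d(q2, b) = q2


q0 -> q2 -> q2 -> q2 -> q2


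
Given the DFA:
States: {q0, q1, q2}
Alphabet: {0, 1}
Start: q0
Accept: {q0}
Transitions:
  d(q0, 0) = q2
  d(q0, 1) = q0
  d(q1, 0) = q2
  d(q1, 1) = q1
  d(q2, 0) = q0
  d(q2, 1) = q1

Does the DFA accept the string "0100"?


Trace: q0 -> q2 -> q1 -> q2 -> q0
Final state: q0
Accept states: {q0}

Yes, accepted (final state q0 is an accept state)


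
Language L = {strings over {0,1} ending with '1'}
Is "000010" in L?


last symbol = '0'

No, "000010" is not in L


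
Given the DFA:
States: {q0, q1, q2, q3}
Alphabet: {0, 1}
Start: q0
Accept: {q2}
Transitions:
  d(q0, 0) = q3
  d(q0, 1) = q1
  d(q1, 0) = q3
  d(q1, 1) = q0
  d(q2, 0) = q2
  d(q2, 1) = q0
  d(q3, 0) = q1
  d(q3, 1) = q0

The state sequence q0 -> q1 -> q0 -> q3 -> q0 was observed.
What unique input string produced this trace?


Trace back each transition to find the symbol:
  q0 --[1]--> q1
  q1 --[1]--> q0
  q0 --[0]--> q3
  q3 --[1]--> q0

"1101"


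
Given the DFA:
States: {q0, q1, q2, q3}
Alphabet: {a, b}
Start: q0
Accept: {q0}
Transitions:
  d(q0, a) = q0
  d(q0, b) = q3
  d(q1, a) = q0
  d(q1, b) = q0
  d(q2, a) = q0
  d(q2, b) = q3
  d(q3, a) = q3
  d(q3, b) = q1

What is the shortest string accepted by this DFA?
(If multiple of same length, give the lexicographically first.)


BFS by string length (lex-first path to each state shown):
  len 0: q0<-""
Found accept state at length 0.

"" (empty string)


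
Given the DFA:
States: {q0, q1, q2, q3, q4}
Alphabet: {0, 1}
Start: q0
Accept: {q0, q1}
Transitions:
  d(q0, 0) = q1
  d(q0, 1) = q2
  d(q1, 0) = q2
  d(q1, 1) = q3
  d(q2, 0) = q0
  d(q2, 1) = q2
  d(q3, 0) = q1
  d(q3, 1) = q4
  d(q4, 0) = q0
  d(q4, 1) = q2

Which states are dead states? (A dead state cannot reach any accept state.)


Forward reachability from each state:
  q0 -> reaches accept state q0 (live)
  q1 -> reaches accept state q0 (live)
  q2 -> reaches accept state q0 (live)
  q3 -> reaches accept state q0 (live)
  q4 -> reaches accept state q0 (live)

None (all states can reach an accept state)


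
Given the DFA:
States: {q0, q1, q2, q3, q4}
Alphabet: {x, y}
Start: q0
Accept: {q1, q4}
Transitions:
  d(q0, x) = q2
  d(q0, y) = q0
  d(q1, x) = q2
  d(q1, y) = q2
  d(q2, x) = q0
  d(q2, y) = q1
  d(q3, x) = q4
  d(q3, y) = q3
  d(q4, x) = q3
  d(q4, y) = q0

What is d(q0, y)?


Looking up transition d(q0, y)

q0


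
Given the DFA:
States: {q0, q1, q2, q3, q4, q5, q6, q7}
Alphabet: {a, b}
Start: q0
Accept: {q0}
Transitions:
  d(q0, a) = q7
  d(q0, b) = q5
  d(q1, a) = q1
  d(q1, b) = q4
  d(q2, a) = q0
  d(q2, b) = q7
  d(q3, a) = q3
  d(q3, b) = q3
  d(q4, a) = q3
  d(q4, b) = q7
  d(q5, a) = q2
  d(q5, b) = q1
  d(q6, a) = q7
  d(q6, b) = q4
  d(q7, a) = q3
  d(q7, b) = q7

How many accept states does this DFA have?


Accept states listed: {q0}
Counting: q0(1)

1


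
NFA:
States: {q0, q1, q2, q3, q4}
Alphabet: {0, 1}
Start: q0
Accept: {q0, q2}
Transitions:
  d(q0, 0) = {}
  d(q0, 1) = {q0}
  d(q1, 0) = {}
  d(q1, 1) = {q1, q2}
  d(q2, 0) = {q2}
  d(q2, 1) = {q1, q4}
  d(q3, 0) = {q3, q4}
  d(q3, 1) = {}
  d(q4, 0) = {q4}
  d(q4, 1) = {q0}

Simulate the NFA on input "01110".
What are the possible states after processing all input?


Start: {q0}
  --0--> {}
  --1--> {}
  --1--> {}
  --1--> {}
  --0--> {}

{} (empty set, no valid transitions)


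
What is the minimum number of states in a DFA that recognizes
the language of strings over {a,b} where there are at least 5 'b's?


States: count = 0, 1, ..., 4, and a final '>= 5' state.
Total: 5 + 1 = 6. Accept = '>= 5' state.

6


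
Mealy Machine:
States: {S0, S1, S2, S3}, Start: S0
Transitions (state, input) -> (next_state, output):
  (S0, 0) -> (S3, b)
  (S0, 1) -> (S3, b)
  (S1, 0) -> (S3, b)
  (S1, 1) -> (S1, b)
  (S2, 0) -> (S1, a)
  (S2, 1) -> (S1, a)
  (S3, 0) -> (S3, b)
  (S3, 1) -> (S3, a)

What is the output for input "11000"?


Step-by-step:
  (S0, 1) -> (S3, b)
  (S3, 1) -> (S3, a)
  (S3, 0) -> (S3, b)
  (S3, 0) -> (S3, b)
  (S3, 0) -> (S3, b)

"babbb"


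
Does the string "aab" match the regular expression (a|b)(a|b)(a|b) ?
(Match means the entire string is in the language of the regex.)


|string| = 3; first = 'a'; last = 'b'

Yes, "aab" matches (a|b)(a|b)(a|b)


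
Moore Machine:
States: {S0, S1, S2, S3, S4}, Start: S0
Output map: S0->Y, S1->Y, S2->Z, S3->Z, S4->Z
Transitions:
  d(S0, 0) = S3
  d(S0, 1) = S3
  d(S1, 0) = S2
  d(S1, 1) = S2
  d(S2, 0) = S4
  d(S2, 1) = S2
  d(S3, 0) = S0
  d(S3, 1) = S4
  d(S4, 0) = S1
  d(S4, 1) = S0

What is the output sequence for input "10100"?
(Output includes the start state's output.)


Start: S0 (output Y)
  --1--> S3 (output Z)
  --0--> S0 (output Y)
  --1--> S3 (output Z)
  --0--> S0 (output Y)
  --0--> S3 (output Z)

"YZYZYZ"


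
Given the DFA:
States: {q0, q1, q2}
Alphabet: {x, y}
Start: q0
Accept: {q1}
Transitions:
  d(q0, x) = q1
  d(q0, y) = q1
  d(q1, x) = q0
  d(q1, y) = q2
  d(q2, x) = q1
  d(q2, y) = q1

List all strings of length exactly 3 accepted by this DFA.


All strings of length 3: 8 total
Accepted: 8

"xxx", "xxy", "xyx", "xyy", "yxx", "yxy", "yyx", "yyy"


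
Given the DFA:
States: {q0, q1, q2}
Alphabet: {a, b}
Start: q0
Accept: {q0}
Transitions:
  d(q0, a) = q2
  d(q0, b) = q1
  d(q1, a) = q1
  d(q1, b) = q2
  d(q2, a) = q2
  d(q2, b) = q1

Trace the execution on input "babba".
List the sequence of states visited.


Input: babba
d(q0, b) = q1
d(q1, a) = q1
d(q1, b) = q2
d(q2, b) = q1
d(q1, a) = q1


q0 -> q1 -> q1 -> q2 -> q1 -> q1


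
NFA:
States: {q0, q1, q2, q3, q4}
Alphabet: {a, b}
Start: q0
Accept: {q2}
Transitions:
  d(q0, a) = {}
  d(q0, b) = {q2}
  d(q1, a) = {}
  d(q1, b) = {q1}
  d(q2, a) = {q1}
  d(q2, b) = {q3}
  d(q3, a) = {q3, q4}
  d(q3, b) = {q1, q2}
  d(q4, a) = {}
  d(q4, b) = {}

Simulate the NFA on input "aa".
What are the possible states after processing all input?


Start: {q0}
  --a--> {}
  --a--> {}

{} (empty set, no valid transitions)


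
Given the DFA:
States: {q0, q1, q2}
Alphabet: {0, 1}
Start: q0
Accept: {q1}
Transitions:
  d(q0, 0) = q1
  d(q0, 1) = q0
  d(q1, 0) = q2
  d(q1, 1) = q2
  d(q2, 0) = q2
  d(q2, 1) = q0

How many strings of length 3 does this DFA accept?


Enumerating all length-3 strings:
  "000" -> q2 [reject]
  "001" -> q0 [reject]
  "010" -> q2 [reject]
  "011" -> q0 [reject]
  "100" -> q2 [reject]
  "101" -> q2 [reject]
  "110" -> q1 [accept]
  "111" -> q0 [reject]

1 out of 8


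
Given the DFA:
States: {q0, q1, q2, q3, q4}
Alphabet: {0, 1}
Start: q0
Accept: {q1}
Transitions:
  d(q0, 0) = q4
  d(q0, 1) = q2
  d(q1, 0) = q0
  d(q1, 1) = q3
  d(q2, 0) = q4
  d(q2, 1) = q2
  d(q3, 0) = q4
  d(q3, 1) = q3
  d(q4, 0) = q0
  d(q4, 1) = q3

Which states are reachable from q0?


BFS from q0:
  layer 0: {q0}
  layer 1: {q2, q4}
  layer 2: {q3}

{q0, q2, q3, q4}


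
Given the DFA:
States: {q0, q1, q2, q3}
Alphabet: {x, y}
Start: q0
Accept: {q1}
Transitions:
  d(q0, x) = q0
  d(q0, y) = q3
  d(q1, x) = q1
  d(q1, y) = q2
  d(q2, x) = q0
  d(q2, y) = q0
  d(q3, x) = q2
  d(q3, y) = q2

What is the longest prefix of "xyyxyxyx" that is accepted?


Run the DFA, marking each prefix where the state is accepting:
  "" -> q0 [reject]
  "x" -> q0 [reject]
  "xy" -> q3 [reject]
  "xyy" -> q2 [reject]
  "xyyx" -> q0 [reject]
  "xyyxy" -> q3 [reject]
  "xyyxyx" -> q2 [reject]
  "xyyxyxy" -> q0 [reject]
  "xyyxyxyx" -> q0 [reject]

No prefix is accepted


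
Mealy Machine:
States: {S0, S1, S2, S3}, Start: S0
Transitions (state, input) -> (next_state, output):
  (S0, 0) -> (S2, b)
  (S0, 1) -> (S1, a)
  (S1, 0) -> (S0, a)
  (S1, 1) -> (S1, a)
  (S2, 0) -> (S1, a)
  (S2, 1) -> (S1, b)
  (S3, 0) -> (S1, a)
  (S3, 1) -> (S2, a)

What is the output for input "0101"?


Step-by-step:
  (S0, 0) -> (S2, b)
  (S2, 1) -> (S1, b)
  (S1, 0) -> (S0, a)
  (S0, 1) -> (S1, a)

"bbaa"


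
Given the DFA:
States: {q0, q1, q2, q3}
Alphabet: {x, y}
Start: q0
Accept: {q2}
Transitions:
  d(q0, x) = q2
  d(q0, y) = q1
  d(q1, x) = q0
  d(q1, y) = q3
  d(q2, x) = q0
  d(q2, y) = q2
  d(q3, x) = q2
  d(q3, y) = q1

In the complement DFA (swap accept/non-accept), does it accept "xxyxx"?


Trace: q0 -> q2 -> q0 -> q1 -> q0 -> q2
Final: q2
Original accept: {q2}
Complement: q2 is in original accept

No, complement rejects (original accepts)


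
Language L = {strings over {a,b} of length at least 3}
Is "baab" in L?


length = 4

Yes, "baab" is in L


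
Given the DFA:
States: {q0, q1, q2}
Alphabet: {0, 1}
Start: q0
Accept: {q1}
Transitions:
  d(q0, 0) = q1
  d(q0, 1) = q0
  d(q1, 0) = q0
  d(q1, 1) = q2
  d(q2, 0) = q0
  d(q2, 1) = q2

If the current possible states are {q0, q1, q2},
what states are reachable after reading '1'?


Apply transition on '1' from each current state:
  d(q0, 1) = q0
  d(q1, 1) = q2
  d(q2, 1) = q2

{q0, q2}


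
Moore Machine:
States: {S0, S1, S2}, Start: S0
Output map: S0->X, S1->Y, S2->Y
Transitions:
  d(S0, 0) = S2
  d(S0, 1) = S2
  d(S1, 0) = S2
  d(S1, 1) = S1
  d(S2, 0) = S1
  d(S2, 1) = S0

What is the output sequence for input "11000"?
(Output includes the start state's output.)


Start: S0 (output X)
  --1--> S2 (output Y)
  --1--> S0 (output X)
  --0--> S2 (output Y)
  --0--> S1 (output Y)
  --0--> S2 (output Y)

"XYXYYY"


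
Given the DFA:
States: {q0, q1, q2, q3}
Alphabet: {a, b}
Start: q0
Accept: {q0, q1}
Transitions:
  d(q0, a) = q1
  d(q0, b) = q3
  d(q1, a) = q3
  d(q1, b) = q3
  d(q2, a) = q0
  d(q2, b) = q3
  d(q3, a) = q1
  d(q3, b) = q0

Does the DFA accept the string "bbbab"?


Trace: q0 -> q3 -> q0 -> q3 -> q1 -> q3
Final state: q3
Accept states: {q0, q1}

No, rejected (final state q3 is not an accept state)


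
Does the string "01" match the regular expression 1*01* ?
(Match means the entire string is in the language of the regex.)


|string| = 2; first = '0'; last = '1'

Yes, "01" matches 1*01*


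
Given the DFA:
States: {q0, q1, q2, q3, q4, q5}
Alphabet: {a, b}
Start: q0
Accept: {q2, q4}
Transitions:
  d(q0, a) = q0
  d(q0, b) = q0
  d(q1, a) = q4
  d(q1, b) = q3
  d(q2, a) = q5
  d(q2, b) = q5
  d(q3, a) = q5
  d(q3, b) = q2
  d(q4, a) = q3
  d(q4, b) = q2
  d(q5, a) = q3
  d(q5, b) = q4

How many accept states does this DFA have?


Accept states listed: {q2, q4}
Counting: q2(1) q4(2)

2


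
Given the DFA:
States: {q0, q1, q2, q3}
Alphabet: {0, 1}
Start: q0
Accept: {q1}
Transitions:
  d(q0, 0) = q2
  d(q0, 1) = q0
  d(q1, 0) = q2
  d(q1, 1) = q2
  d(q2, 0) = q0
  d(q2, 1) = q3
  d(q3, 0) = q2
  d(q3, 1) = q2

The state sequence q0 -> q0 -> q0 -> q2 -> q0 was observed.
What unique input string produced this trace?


Trace back each transition to find the symbol:
  q0 --[1]--> q0
  q0 --[1]--> q0
  q0 --[0]--> q2
  q2 --[0]--> q0

"1100"


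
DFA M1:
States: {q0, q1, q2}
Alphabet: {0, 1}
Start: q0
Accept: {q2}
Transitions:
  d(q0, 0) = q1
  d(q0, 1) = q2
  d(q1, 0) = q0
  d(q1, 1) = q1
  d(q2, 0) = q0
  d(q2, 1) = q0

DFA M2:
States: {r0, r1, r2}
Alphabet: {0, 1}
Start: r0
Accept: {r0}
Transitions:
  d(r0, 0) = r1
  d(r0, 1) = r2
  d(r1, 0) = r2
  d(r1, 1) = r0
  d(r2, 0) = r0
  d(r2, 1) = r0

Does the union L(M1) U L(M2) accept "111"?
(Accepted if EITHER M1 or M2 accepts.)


M1: final=q2 accepted=True
M2: final=r2 accepted=False

Yes, union accepts


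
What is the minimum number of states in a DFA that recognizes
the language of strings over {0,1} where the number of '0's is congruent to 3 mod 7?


States track (count of '0') mod 7.
Need 7 states: one per remainder 0..6; accept = remainder 3.

7


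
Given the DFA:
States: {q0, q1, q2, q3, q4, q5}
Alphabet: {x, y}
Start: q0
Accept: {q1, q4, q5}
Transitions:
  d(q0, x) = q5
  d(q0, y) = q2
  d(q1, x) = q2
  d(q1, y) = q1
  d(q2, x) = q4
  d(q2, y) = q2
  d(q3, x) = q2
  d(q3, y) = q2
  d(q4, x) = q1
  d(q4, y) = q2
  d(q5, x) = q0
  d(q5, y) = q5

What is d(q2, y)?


Looking up transition d(q2, y)

q2


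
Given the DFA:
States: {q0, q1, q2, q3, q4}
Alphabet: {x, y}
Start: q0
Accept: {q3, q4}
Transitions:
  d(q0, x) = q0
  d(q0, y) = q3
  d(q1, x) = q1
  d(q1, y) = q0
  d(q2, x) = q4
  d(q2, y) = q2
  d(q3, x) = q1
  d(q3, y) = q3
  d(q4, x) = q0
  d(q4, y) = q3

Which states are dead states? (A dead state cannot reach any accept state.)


Forward reachability from each state:
  q0 -> reaches accept state q3 (live)
  q1 -> reaches accept state q3 (live)
  q2 -> reaches accept state q3 (live)
  q3 -> reaches accept state q3 (live)
  q4 -> reaches accept state q3 (live)

None (all states can reach an accept state)


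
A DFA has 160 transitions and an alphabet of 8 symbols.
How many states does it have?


Each state has exactly one transition per symbol.
states = transitions / |alphabet| = 160 / 8 = 20

20


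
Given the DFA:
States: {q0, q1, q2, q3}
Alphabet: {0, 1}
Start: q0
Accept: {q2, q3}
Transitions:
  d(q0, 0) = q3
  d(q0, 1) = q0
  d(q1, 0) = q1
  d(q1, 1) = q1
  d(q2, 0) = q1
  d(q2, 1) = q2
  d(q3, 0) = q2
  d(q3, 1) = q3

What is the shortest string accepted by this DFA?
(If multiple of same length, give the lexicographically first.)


BFS by string length (lex-first path to each state shown):
  len 0: q0<-""
  len 1: q0<-"1", q3<-"0"
Found accept state at length 1.

"0"


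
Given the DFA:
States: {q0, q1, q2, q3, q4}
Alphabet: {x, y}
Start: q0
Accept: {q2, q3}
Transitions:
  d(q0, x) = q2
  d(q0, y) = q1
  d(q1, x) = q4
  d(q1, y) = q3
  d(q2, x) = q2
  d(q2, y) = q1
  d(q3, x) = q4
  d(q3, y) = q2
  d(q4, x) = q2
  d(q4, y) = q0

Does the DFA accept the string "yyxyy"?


Trace: q0 -> q1 -> q3 -> q4 -> q0 -> q1
Final state: q1
Accept states: {q2, q3}

No, rejected (final state q1 is not an accept state)


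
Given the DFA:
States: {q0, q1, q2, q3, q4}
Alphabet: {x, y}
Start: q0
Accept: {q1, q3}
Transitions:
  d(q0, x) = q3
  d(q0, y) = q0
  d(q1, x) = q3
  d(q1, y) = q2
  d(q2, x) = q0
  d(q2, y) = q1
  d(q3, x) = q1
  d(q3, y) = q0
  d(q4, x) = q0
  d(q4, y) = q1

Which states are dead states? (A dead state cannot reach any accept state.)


Forward reachability from each state:
  q0 -> reaches accept state q1 (live)
  q1 -> reaches accept state q1 (live)
  q2 -> reaches accept state q1 (live)
  q3 -> reaches accept state q1 (live)
  q4 -> reaches accept state q1 (live)

None (all states can reach an accept state)


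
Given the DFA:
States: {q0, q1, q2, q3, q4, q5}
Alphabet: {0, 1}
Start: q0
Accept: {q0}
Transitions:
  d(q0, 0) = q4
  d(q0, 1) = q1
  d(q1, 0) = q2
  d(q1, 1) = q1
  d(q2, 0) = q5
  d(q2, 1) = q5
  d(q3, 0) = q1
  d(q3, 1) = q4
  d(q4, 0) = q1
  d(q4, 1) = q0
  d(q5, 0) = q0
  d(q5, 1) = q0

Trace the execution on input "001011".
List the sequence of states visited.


Input: 001011
d(q0, 0) = q4
d(q4, 0) = q1
d(q1, 1) = q1
d(q1, 0) = q2
d(q2, 1) = q5
d(q5, 1) = q0


q0 -> q4 -> q1 -> q1 -> q2 -> q5 -> q0


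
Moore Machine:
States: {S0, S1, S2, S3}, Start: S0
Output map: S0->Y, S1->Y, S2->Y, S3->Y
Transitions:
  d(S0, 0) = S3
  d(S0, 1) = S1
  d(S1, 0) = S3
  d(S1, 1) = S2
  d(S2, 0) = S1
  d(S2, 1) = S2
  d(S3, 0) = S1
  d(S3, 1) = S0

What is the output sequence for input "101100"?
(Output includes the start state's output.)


Start: S0 (output Y)
  --1--> S1 (output Y)
  --0--> S3 (output Y)
  --1--> S0 (output Y)
  --1--> S1 (output Y)
  --0--> S3 (output Y)
  --0--> S1 (output Y)

"YYYYYYY"


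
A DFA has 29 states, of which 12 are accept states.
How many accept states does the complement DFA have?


Complement swaps accept and non-accept states.
29 - 12 = 17

17


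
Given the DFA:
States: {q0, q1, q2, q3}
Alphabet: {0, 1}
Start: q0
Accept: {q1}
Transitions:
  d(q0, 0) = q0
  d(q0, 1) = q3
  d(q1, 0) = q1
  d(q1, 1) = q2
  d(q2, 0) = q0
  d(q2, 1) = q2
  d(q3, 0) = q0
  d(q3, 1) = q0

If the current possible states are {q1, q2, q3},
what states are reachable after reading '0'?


Apply transition on '0' from each current state:
  d(q1, 0) = q1
  d(q2, 0) = q0
  d(q3, 0) = q0

{q0, q1}


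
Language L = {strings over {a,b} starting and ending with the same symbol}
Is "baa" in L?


first = 'b', last = 'a'

No, "baa" is not in L


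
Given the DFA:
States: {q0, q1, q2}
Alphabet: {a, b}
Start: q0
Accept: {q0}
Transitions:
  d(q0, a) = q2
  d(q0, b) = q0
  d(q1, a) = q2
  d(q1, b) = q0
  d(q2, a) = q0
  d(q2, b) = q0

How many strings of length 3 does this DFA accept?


Enumerating all length-3 strings:
  "aaa" -> q2 [reject]
  "aab" -> q0 [accept]
  "aba" -> q2 [reject]
  "abb" -> q0 [accept]
  "baa" -> q0 [accept]
  "bab" -> q0 [accept]
  "bba" -> q2 [reject]
  "bbb" -> q0 [accept]

5 out of 8


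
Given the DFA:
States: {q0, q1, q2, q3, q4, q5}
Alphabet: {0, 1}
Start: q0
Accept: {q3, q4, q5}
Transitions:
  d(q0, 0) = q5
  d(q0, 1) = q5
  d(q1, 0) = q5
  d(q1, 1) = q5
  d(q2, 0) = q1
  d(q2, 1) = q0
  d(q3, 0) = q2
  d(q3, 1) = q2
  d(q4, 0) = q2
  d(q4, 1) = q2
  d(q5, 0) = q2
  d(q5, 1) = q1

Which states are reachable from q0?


BFS from q0:
  layer 0: {q0}
  layer 1: {q5}
  layer 2: {q1, q2}

{q0, q1, q2, q5}


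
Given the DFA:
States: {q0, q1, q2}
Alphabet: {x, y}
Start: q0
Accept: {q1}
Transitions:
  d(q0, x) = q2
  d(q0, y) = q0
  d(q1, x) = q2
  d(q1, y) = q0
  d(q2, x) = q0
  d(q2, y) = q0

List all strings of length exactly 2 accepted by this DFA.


All strings of length 2: 4 total
Accepted: 0

None


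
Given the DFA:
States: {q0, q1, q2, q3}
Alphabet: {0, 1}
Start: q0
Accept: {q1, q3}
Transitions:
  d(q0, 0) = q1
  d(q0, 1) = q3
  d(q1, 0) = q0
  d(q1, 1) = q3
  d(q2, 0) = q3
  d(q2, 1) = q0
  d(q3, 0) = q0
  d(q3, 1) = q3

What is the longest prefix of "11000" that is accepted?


Run the DFA, marking each prefix where the state is accepting:
  "" -> q0 [reject]
  "1" -> q3 [accept]
  "11" -> q3 [accept]
  "110" -> q0 [reject]
  "1100" -> q1 [accept]
  "11000" -> q0 [reject]

"1100"


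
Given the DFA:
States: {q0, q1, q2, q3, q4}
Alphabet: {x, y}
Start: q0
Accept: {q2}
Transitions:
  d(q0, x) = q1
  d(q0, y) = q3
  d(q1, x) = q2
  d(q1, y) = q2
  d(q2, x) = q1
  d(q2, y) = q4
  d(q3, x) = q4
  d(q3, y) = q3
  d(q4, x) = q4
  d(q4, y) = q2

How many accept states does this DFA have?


Accept states listed: {q2}
Counting: q2(1)

1


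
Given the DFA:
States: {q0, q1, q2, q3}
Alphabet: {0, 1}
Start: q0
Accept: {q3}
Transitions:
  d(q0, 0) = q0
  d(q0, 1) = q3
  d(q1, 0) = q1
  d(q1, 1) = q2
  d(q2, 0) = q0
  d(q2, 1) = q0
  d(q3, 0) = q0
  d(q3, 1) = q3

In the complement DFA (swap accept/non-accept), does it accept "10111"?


Trace: q0 -> q3 -> q0 -> q3 -> q3 -> q3
Final: q3
Original accept: {q3}
Complement: q3 is in original accept

No, complement rejects (original accepts)


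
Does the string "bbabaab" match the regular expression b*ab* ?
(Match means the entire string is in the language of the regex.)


|string| = 7; first = 'b'; last = 'b'

No, "bbabaab" does not match b*ab*


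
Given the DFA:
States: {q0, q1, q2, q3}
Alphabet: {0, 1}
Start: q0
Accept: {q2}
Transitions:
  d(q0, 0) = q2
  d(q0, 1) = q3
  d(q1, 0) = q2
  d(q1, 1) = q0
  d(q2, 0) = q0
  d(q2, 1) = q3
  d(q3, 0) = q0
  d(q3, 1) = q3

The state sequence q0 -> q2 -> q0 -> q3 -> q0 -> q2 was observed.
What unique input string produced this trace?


Trace back each transition to find the symbol:
  q0 --[0]--> q2
  q2 --[0]--> q0
  q0 --[1]--> q3
  q3 --[0]--> q0
  q0 --[0]--> q2

"00100"


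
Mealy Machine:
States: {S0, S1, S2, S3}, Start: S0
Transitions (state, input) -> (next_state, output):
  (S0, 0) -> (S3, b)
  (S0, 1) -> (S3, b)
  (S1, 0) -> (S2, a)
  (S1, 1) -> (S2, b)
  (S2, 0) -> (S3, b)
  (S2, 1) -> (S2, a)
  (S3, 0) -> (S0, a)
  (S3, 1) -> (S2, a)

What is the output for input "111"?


Step-by-step:
  (S0, 1) -> (S3, b)
  (S3, 1) -> (S2, a)
  (S2, 1) -> (S2, a)

"baa"


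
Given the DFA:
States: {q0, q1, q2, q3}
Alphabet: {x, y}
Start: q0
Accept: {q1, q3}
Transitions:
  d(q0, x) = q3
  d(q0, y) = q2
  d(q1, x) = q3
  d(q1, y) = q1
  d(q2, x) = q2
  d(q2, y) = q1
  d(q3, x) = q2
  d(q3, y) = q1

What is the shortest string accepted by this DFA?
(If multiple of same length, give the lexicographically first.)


BFS by string length (lex-first path to each state shown):
  len 0: q0<-""
  len 1: q2<-"y", q3<-"x"
Found accept state at length 1.

"x"


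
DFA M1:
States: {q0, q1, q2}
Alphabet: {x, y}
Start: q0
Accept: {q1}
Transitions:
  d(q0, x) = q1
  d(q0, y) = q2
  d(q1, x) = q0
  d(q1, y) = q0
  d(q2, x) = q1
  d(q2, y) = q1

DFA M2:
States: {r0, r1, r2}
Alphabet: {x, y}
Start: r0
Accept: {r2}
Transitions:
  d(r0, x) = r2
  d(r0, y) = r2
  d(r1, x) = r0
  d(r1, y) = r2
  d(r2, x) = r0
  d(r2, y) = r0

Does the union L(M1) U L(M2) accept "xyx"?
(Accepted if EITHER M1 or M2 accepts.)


M1: final=q1 accepted=True
M2: final=r2 accepted=True

Yes, union accepts


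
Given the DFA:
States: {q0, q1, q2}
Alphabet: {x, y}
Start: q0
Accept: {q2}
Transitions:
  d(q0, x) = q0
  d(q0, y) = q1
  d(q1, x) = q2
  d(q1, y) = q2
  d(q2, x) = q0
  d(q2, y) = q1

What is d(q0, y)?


Looking up transition d(q0, y)

q1


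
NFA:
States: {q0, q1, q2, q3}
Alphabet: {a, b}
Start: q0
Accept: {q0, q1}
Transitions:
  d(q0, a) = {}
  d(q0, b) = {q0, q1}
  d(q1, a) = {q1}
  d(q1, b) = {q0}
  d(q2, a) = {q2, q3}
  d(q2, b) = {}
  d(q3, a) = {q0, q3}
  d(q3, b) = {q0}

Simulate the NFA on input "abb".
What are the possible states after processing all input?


Start: {q0}
  --a--> {}
  --b--> {}
  --b--> {}

{} (empty set, no valid transitions)
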